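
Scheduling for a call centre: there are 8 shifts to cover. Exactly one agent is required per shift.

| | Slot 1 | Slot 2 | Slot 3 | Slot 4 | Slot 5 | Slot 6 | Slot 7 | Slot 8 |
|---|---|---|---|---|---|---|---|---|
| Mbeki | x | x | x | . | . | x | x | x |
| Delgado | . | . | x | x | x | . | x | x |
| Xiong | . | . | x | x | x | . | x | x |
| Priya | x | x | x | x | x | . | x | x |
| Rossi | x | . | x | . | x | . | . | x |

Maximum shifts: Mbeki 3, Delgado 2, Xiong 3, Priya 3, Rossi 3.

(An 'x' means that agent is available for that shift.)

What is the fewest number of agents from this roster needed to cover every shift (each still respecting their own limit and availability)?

8 slots to fill and no one can take more than 3, so at least ⌈8/3⌉ = 3 agents are needed.
Mbeki, Delgado, and Xiong alone can cover everything: Slot 1→Mbeki, Slot 2→Mbeki, Slot 3→Xiong, Slot 4→Delgado, Slot 5→Delgado, Slot 6→Mbeki, Slot 7→Xiong, Slot 8→Xiong.

3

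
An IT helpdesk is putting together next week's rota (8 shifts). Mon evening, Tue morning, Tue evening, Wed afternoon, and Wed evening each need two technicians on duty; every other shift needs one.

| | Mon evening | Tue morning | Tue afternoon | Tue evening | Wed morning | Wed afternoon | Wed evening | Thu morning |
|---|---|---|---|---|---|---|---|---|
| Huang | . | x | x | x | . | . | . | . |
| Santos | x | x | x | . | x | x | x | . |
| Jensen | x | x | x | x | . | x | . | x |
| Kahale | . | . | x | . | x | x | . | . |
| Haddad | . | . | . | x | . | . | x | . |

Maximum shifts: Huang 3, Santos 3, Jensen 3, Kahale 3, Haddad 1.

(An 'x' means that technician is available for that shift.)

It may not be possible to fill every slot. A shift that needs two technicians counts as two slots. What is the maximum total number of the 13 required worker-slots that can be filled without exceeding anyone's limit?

12

Total capacity across all technicians is 3+3+3+3+1 = 13, and 13 slots are needed, so at most 13 can be filled.
An assignment achieving 12: Mon evening→Santos+Jensen, Tue morning→Huang+Santos, Tue afternoon→Huang, Tue evening→Huang+Jensen, Wed morning→Kahale, Wed afternoon→Kahale, Wed evening→Santos+Haddad, Thu morning→Jensen.
Loads: Huang 3/3, Santos 3/3, Jensen 3/3, Kahale 2/3, Haddad 1/1.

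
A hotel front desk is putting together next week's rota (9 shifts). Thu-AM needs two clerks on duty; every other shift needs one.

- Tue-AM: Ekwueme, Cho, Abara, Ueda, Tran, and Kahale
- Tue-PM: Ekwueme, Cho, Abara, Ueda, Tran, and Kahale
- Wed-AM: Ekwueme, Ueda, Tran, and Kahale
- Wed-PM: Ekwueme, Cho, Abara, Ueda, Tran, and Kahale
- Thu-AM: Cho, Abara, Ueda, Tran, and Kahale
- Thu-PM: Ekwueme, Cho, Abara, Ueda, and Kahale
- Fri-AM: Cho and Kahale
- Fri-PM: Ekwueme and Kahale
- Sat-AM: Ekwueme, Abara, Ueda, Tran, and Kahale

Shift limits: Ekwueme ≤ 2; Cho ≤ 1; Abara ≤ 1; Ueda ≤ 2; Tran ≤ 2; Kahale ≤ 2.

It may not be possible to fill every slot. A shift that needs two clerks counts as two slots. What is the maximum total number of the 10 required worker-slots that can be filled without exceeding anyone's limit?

Total capacity across all clerks is 2+1+1+2+2+2 = 10, and 10 slots are needed, so at most 10 can be filled.
An assignment achieving 10: Tue-AM→Tran, Tue-PM→Kahale, Wed-AM→Ekwueme, Wed-PM→Kahale, Thu-AM→Abara+Ueda, Thu-PM→Ueda, Fri-AM→Cho, Fri-PM→Ekwueme, Sat-AM→Tran.
Loads: Ekwueme 2/2, Cho 1/1, Abara 1/1, Ueda 2/2, Tran 2/2, Kahale 2/2.

10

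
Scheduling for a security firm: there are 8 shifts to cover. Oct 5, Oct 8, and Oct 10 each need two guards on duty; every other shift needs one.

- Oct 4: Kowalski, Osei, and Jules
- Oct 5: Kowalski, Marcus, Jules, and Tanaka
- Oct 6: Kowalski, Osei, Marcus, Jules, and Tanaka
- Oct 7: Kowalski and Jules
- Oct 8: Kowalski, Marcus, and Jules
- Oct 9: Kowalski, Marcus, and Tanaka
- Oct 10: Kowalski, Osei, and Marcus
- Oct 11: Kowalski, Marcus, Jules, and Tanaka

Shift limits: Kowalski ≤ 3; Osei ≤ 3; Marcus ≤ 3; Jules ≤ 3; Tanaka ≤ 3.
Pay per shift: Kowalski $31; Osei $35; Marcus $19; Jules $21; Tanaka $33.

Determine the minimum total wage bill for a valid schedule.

$279

Picking the cheapest available guard for each shift independently would cost $229, but that ignores the shift limits.
An optimal schedule: Oct 4→Jules, Oct 5→Kowalski+Tanaka, Oct 6→Tanaka, Oct 7→Jules, Oct 8→Marcus+Jules, Oct 9→Marcus, Oct 10→Marcus+Kowalski, Oct 11→Kowalski.
Total: 21 + 31 + 33 + 33 + 21 + 19 + 21 + 19 + 19 + 31 + 31 = $279.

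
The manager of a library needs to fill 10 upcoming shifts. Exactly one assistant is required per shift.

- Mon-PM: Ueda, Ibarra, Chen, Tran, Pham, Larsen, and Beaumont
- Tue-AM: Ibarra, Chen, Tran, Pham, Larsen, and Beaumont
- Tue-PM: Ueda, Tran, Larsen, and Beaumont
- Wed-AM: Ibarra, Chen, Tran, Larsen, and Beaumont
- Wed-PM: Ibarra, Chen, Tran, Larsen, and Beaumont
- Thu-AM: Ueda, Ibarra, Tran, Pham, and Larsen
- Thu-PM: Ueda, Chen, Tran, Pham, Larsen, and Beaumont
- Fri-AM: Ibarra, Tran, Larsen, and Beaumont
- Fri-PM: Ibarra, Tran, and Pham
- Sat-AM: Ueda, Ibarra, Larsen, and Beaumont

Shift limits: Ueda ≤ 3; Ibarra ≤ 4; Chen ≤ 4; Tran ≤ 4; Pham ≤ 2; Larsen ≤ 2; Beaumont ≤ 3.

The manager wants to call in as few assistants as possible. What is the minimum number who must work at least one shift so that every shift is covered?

10 slots to fill and no one can take more than 4, so at least ⌈10/4⌉ = 3 assistants are needed.
Ueda, Ibarra, and Chen alone can cover everything: Mon-PM→Chen, Tue-AM→Ibarra, Tue-PM→Ueda, Wed-AM→Ibarra, Wed-PM→Chen, Thu-AM→Ueda, Thu-PM→Chen, Fri-AM→Ibarra, Fri-PM→Ibarra, Sat-AM→Ueda.

3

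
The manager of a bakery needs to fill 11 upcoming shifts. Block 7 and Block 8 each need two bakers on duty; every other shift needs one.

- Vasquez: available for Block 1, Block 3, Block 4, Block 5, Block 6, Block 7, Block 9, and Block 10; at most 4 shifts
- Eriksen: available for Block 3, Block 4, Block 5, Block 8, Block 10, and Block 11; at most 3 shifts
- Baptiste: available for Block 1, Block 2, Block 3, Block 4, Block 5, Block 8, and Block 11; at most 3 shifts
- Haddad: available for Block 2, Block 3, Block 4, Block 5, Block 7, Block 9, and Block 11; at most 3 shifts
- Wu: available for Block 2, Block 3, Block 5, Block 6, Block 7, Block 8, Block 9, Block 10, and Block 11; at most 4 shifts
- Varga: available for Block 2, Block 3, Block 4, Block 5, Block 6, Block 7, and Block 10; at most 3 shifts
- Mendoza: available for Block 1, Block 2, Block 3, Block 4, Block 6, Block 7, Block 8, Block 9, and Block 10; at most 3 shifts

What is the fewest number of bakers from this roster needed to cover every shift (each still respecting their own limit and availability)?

13 slots to fill and no one can take more than 4, so at least ⌈13/4⌉ = 4 bakers are needed.
Vasquez, Eriksen, Baptiste, and Haddad alone can cover everything: Block 1→Vasquez, Block 2→Baptiste, Block 3→Baptiste, Block 4→Haddad, Block 5→Haddad, Block 6→Vasquez, Block 7→Vasquez+Haddad, Block 8→Eriksen+Baptiste, Block 9→Vasquez, Block 10→Eriksen, Block 11→Eriksen.

4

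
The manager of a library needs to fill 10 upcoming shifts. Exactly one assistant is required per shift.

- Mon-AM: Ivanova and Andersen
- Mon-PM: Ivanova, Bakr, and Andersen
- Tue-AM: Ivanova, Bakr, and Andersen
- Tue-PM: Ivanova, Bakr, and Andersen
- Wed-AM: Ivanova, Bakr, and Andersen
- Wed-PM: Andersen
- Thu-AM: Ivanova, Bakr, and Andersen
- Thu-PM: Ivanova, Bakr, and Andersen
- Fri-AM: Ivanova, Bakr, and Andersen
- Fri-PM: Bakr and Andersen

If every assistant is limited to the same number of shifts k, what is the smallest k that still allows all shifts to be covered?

4

With 3 assistants and 10 worker-slots to fill, someone must work at least ⌈10/3⌉ = 4 shifts, so k ≥ 4.
k = 4 works: Mon-AM→Ivanova, Mon-PM→Ivanova, Tue-AM→Ivanova, Tue-PM→Ivanova, Wed-AM→Bakr, Wed-PM→Andersen, Thu-AM→Bakr, Thu-PM→Bakr, Fri-AM→Andersen, Fri-PM→Bakr.
Loads: Ivanova 4, Bakr 4, Andersen 2 — all ≤ 4.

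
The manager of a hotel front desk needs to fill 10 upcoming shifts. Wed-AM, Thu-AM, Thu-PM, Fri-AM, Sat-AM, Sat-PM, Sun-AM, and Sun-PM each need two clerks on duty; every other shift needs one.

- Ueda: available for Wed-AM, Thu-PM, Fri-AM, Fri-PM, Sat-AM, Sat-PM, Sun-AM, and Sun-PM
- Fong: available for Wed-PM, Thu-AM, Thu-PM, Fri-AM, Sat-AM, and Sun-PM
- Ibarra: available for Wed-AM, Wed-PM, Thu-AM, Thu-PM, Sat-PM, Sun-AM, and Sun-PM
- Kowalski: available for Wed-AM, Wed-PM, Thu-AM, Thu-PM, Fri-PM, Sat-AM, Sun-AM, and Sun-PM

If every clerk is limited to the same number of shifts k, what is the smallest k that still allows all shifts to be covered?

5

With 4 clerks and 18 worker-slots to fill, someone must work at least ⌈18/4⌉ = 5 shifts, so k ≥ 5.
k = 5 works: Wed-AM→Ueda+Ibarra, Wed-PM→Fong, Thu-AM→Fong+Ibarra, Thu-PM→Fong+Kowalski, Fri-AM→Ueda+Fong, Fri-PM→Ueda, Sat-AM→Ueda+Fong, Sat-PM→Ueda+Ibarra, Sun-AM→Ibarra+Kowalski, Sun-PM→Ibarra+Kowalski.
Loads: Ueda 5, Fong 5, Ibarra 5, Kowalski 3 — all ≤ 5.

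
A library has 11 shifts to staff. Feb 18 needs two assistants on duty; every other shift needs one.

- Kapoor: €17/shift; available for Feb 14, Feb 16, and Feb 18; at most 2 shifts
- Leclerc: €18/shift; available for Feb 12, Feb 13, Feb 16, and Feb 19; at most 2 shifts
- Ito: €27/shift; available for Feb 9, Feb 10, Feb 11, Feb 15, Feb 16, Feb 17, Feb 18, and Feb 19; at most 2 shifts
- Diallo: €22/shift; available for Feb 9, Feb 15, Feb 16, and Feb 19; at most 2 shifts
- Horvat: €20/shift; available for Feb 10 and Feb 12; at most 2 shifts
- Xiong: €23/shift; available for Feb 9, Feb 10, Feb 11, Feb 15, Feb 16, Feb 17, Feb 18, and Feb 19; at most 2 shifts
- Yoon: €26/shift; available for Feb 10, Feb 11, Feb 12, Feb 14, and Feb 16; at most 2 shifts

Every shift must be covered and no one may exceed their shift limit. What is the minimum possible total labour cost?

Feb 13 can only be covered by Leclerc, so that assignment is forced.
Picking the cheapest available assistant for each shift independently would cost €238, but that ignores the shift limits.
An optimal schedule: Feb 9→Diallo, Feb 10→Horvat, Feb 11→Yoon, Feb 12→Horvat, Feb 13→Leclerc, Feb 14→Kapoor, Feb 15→Diallo, Feb 16→Yoon, Feb 17→Xiong, Feb 18→Kapoor+Xiong, Feb 19→Leclerc.
Total: 22 + 20 + 26 + 20 + 18 + 17 + 22 + 26 + 23 + 17 + 23 + 18 = €252.

€252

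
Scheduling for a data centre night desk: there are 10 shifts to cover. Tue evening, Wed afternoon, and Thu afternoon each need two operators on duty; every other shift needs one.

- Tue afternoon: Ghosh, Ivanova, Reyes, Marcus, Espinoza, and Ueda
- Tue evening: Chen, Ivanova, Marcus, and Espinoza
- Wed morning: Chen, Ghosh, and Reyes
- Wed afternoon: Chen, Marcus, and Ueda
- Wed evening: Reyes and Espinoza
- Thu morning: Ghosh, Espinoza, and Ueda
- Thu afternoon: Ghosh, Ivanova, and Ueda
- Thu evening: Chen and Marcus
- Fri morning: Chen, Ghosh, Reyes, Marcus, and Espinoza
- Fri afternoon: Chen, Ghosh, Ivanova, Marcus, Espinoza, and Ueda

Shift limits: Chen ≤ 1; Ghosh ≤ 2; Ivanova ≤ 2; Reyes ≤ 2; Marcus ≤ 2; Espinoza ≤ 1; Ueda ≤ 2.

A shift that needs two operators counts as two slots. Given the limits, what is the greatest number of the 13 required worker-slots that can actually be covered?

12

Total capacity across all operators is 1+2+2+2+2+1+2 = 12, and 13 slots are needed, so at most 12 can be filled.
An assignment achieving 12: Tue afternoon→Espinoza, Tue evening→Ivanova+Marcus, Wed morning→Ghosh, Wed afternoon→Marcus+Ueda, Wed evening→Reyes, Thu morning→Ghosh, Thu afternoon→Ivanova+Ueda, Thu evening→Chen, Fri morning→Reyes.
Loads: Chen 1/1, Ghosh 2/2, Ivanova 2/2, Reyes 2/2, Marcus 2/2, Espinoza 1/1, Ueda 2/2.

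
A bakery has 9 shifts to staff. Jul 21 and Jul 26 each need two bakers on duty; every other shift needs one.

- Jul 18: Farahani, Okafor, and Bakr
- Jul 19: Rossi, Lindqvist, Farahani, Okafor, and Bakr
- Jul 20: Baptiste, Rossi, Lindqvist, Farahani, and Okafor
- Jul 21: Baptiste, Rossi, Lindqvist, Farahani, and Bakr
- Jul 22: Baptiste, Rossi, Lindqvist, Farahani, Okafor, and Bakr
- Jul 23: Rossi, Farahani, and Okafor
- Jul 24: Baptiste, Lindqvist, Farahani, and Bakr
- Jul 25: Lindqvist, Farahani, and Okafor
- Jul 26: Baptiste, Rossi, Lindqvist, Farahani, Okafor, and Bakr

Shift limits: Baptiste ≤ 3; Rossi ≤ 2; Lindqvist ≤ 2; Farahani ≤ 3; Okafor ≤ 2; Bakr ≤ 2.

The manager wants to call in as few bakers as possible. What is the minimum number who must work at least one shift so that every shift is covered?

5

11 slots to fill and no one can take more than 3, so at least ⌈11/3⌉ = 4 bakers are needed.
Any 4 bakers together have capacity at most 3+3+2+2 = 10 < 11 slots, so 4 can never suffice.
Baptiste, Rossi, Lindqvist, Farahani, and Okafor alone can cover everything: Jul 18→Farahani, Jul 19→Rossi, Jul 20→Baptiste, Jul 21→Lindqvist+Farahani, Jul 22→Baptiste, Jul 23→Rossi, Jul 24→Baptiste, Jul 25→Lindqvist, Jul 26→Farahani+Okafor.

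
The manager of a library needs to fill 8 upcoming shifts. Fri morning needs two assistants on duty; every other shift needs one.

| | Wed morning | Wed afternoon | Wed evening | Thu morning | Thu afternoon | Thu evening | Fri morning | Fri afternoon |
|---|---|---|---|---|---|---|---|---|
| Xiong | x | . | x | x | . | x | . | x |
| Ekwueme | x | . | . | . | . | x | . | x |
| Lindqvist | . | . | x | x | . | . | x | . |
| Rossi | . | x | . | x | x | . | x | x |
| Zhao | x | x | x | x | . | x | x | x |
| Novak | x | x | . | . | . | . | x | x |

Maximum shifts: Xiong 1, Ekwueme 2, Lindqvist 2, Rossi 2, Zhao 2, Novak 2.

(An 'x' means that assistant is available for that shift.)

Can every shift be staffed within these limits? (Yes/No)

Thu afternoon can only be covered by Rossi, so that assignment is forced.
One valid schedule: Wed morning→Ekwueme, Wed afternoon→Rossi, Wed evening→Xiong, Thu morning→Lindqvist, Thu afternoon→Rossi, Thu evening→Ekwueme, Fri morning→Lindqvist+Zhao, Fri afternoon→Zhao.
Loads: Xiong 1/1, Ekwueme 2/2, Lindqvist 2/2, Rossi 2/2, Zhao 2/2, Novak 0/2 — all within limits.

Yes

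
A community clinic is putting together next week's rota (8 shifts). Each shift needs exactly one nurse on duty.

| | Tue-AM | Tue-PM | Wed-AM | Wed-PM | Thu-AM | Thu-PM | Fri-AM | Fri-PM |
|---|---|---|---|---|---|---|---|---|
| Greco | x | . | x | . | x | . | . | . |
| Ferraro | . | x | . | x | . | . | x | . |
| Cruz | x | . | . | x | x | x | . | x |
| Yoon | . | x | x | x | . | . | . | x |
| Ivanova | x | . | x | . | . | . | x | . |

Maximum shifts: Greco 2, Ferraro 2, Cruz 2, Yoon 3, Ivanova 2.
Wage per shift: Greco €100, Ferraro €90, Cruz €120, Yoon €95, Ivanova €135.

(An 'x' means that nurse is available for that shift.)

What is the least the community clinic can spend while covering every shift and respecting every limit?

Thu-PM can only be covered by Cruz, so that assignment is forced.
Picking the cheapest available nurse for each shift independently would cost €780, but that ignores the shift limits.
An optimal schedule: Tue-AM→Greco, Tue-PM→Ferraro, Wed-AM→Yoon, Wed-PM→Yoon, Thu-AM→Greco, Thu-PM→Cruz, Fri-AM→Ferraro, Fri-PM→Yoon.
Total: 100 + 90 + 95 + 95 + 100 + 120 + 90 + 95 = €785.

€785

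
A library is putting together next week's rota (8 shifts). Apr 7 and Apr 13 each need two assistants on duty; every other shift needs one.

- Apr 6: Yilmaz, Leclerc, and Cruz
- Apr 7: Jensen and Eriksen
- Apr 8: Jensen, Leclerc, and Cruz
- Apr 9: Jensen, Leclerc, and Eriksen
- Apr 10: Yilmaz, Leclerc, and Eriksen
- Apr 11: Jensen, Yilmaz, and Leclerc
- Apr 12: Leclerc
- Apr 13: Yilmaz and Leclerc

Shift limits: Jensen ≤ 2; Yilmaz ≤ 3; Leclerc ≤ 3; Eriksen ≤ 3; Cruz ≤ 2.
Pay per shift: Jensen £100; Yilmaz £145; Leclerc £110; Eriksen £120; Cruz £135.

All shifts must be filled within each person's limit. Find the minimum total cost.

£1170

Apr 7 can only be covered by Jensen and Eriksen, so that assignment is forced.
Apr 12 can only be covered by Leclerc, so that assignment is forced.
Apr 13 can only be covered by Yilmaz and Leclerc, so that assignment is forced.
Picking the cheapest available assistant for each shift independently would cost £1105, but that ignores the shift limits.
An optimal schedule: Apr 6→Leclerc, Apr 7→Jensen+Eriksen, Apr 8→Cruz, Apr 9→Eriksen, Apr 10→Eriksen, Apr 11→Jensen, Apr 12→Leclerc, Apr 13→Leclerc+Yilmaz.
Total: 110 + 100 + 120 + 135 + 120 + 120 + 100 + 110 + 110 + 145 = £1170.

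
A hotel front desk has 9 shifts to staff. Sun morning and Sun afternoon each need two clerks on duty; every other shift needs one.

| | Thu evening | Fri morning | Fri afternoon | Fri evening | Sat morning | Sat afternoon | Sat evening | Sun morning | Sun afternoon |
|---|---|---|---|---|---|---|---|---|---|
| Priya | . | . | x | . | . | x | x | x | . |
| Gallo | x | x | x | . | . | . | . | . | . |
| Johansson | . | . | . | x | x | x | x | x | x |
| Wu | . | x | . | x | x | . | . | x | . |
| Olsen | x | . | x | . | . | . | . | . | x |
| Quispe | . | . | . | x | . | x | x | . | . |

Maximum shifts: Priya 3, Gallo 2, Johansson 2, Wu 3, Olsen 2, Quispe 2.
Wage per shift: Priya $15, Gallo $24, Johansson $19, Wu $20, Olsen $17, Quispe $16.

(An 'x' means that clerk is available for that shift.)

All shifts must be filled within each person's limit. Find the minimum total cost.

Sun afternoon can only be covered by Johansson and Olsen, so that assignment is forced.
Picking the cheapest available clerk for each shift independently would cost $187, but that ignores the shift limits.
An optimal schedule: Thu evening→Olsen, Fri morning→Wu, Fri afternoon→Priya, Fri evening→Quispe, Sat morning→Johansson, Sat afternoon→Priya, Sat evening→Quispe, Sun morning→Priya+Wu, Sun afternoon→Olsen+Johansson.
Total: 17 + 20 + 15 + 16 + 19 + 15 + 16 + 15 + 20 + 17 + 19 = $189.

$189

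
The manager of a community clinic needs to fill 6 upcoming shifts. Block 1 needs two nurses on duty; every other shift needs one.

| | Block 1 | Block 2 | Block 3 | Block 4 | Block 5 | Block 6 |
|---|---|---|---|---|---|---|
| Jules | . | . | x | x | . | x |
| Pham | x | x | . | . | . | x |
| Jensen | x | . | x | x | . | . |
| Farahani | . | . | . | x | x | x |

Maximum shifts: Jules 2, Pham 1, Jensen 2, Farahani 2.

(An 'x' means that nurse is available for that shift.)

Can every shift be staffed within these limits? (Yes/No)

No

Total capacity is 7 and 7 slots are needed, so capacity alone doesn't rule it out.
Shifts {Block 1, Block 2} need 3 worker-slots in total, but the nurses available for any of those shifts (Pham and Jensen) can supply at most 2 among them. So no valid schedule exists.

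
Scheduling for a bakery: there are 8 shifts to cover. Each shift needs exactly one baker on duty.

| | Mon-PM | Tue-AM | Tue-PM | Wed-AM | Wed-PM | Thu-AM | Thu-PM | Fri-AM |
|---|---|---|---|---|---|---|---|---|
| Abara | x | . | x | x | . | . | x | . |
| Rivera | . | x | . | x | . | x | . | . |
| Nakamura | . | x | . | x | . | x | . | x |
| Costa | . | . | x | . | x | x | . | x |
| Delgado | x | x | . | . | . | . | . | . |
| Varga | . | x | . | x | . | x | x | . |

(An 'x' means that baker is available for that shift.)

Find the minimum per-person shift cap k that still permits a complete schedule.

With 6 bakers and 8 worker-slots to fill, someone must work at least ⌈8/6⌉ = 2 shifts, so k ≥ 2.
k = 2 works: Mon-PM→Abara, Tue-AM→Rivera, Tue-PM→Abara, Wed-AM→Rivera, Wed-PM→Costa, Thu-AM→Nakamura, Thu-PM→Varga, Fri-AM→Nakamura.
Loads: Abara 2, Rivera 2, Nakamura 2, Costa 1, Delgado 0, Varga 1 — all ≤ 2.

2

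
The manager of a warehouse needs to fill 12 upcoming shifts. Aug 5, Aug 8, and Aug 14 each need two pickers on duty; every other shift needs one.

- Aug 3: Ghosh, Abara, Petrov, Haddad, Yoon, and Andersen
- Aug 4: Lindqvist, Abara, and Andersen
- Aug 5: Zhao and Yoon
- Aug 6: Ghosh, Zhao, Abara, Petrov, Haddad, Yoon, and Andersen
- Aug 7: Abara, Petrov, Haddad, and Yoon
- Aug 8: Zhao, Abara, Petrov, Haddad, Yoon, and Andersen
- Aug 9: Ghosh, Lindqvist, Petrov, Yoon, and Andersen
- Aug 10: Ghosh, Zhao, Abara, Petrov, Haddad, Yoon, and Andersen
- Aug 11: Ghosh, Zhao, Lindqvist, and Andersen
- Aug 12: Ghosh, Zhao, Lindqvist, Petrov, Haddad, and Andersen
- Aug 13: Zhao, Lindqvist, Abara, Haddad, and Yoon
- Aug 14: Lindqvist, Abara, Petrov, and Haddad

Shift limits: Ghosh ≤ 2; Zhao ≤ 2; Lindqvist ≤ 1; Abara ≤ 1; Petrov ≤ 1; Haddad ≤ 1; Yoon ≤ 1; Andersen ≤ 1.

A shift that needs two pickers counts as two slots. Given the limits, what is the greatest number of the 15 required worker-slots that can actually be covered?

10

Total capacity across all pickers is 2+2+1+1+1+1+1+1 = 10, and 15 slots are needed, so at most 10 can be filled.
An assignment achieving 10: Aug 3→Andersen, Aug 4→Lindqvist, Aug 5→Zhao+Yoon, Aug 7→Abara, Aug 9→Ghosh, Aug 11→Ghosh, Aug 13→Zhao, Aug 14→Petrov+Haddad.
Loads: Ghosh 2/2, Zhao 2/2, Lindqvist 1/1, Abara 1/1, Petrov 1/1, Haddad 1/1, Yoon 1/1, Andersen 1/1.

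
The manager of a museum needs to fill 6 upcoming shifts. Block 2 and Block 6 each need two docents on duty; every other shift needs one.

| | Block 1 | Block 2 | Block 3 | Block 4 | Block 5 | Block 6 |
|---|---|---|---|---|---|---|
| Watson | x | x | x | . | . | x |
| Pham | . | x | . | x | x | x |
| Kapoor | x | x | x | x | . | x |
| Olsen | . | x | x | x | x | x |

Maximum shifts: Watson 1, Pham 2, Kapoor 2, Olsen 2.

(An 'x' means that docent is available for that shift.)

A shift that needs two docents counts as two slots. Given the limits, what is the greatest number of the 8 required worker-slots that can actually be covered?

Total capacity across all docents is 1+2+2+2 = 7, and 8 slots are needed, so at most 7 can be filled.
An assignment achieving 7: Block 1→Watson, Block 2→Kapoor+Olsen, Block 3→Kapoor, Block 4→Pham, Block 5→Pham, Block 6→Olsen.
Loads: Watson 1/1, Pham 2/2, Kapoor 2/2, Olsen 2/2.

7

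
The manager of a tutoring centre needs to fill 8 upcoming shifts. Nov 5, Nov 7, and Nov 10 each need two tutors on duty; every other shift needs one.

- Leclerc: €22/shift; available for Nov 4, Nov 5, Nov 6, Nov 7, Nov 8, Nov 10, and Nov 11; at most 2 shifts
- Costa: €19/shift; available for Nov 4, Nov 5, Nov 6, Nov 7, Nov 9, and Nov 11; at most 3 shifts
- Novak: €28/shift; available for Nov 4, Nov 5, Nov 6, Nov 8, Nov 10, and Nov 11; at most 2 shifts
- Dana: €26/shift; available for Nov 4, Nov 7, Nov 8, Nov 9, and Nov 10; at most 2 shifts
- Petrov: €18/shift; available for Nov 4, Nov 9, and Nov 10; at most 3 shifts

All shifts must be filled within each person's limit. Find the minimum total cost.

€235

Picking the cheapest available tutor for each shift independently would cost €218, but that ignores the shift limits.
An optimal schedule: Nov 4→Petrov, Nov 5→Costa+Leclerc, Nov 6→Costa, Nov 7→Costa+Leclerc, Nov 8→Dana, Nov 9→Petrov, Nov 10→Petrov+Dana, Nov 11→Novak.
Total: 18 + 19 + 22 + 19 + 19 + 22 + 26 + 18 + 18 + 26 + 28 = €235.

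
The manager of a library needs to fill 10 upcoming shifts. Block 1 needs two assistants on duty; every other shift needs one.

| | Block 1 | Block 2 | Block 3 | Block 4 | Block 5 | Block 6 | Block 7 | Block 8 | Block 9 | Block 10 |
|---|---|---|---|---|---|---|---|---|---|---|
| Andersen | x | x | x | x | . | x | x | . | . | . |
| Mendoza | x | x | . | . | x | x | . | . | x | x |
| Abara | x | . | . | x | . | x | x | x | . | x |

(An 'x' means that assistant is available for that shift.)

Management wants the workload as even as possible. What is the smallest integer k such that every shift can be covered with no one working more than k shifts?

4

With 3 assistants and 11 worker-slots to fill, someone must work at least ⌈11/3⌉ = 4 shifts, so k ≥ 4.
k = 4 works: Block 1→Mendoza+Abara, Block 2→Andersen, Block 3→Andersen, Block 4→Andersen, Block 5→Mendoza, Block 6→Abara, Block 7→Andersen, Block 8→Abara, Block 9→Mendoza, Block 10→Mendoza.
Loads: Andersen 4, Mendoza 4, Abara 3 — all ≤ 4.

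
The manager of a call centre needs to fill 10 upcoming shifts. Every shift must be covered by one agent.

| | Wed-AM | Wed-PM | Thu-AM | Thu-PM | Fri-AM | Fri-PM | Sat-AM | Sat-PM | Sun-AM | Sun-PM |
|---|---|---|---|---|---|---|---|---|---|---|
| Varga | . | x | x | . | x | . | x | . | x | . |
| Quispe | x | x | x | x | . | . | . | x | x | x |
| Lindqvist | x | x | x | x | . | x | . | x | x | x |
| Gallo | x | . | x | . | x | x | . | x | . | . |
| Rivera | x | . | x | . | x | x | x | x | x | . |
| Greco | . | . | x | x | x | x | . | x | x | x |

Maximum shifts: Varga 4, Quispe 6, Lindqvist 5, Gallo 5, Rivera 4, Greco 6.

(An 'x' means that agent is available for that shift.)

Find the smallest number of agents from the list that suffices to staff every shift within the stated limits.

2

10 slots to fill and no one can take more than 6, so at least ⌈10/6⌉ = 2 agents are needed.
Quispe and Rivera alone can cover everything: Wed-AM→Quispe, Wed-PM→Quispe, Thu-AM→Quispe, Thu-PM→Quispe, Fri-AM→Rivera, Fri-PM→Rivera, Sat-AM→Rivera, Sat-PM→Quispe, Sun-AM→Rivera, Sun-PM→Quispe.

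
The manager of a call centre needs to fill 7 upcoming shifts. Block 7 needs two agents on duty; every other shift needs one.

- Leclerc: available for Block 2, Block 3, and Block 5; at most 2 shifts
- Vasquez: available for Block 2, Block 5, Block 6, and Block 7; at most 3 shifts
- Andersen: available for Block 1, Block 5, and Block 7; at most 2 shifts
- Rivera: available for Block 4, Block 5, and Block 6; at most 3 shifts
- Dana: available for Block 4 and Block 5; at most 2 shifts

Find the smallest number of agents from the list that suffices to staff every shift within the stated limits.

8 slots to fill and no one can take more than 3, so at least ⌈8/3⌉ = 3 agents are needed.
Shifts {Block 3, Block 4, Block 7} need 4 slots, but among the agents available for them (Leclerc, Vasquez, Andersen, Rivera, and Dana) any 3 together supply at most 3. So 3 agents are not enough.
Leclerc, Vasquez, Andersen, and Rivera alone can cover everything: Block 1→Andersen, Block 2→Leclerc, Block 3→Leclerc, Block 4→Rivera, Block 5→Vasquez, Block 6→Vasquez, Block 7→Vasquez+Andersen.

4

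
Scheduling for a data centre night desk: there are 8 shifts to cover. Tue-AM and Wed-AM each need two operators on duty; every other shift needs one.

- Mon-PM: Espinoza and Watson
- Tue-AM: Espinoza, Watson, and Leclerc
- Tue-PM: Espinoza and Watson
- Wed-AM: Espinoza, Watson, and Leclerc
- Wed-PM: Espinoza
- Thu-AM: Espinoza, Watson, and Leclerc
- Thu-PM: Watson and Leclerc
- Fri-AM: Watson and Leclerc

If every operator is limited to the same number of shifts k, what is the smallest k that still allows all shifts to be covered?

With 3 operators and 10 worker-slots to fill, someone must work at least ⌈10/3⌉ = 4 shifts, so k ≥ 4.
k = 4 works: Mon-PM→Espinoza, Tue-AM→Espinoza+Watson, Tue-PM→Espinoza, Wed-AM→Watson+Leclerc, Wed-PM→Espinoza, Thu-AM→Leclerc, Thu-PM→Watson, Fri-AM→Watson.
Loads: Espinoza 4, Watson 4, Leclerc 2 — all ≤ 4.

4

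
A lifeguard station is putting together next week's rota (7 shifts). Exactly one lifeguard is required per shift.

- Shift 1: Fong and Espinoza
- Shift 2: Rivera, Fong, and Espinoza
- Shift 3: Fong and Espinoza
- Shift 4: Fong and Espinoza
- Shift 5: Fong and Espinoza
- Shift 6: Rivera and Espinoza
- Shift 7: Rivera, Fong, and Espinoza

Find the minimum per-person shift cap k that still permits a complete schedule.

3

With 3 lifeguards and 7 worker-slots to fill, someone must work at least ⌈7/3⌉ = 3 shifts, so k ≥ 3.
k = 3 works: Shift 1→Fong, Shift 2→Rivera, Shift 3→Fong, Shift 4→Fong, Shift 5→Espinoza, Shift 6→Rivera, Shift 7→Rivera.
Loads: Rivera 3, Fong 3, Espinoza 1 — all ≤ 3.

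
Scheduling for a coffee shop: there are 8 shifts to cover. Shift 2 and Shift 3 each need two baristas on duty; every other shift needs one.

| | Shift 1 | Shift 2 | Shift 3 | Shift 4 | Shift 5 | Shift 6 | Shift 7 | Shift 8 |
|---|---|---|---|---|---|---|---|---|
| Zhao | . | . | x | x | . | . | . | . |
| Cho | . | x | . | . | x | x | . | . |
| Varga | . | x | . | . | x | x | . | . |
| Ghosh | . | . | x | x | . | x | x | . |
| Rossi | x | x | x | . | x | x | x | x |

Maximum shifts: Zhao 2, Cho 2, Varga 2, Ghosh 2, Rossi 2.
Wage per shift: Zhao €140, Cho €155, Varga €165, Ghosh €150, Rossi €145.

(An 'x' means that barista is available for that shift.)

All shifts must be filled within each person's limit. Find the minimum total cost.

Shift 1 can only be covered by Rossi, so that assignment is forced.
Shift 8 can only be covered by Rossi, so that assignment is forced.
Picking the cheapest available barista for each shift independently would cost €1450, but that ignores the shift limits.
An optimal schedule: Shift 1→Rossi, Shift 2→Cho+Varga, Shift 3→Zhao+Ghosh, Shift 4→Zhao, Shift 5→Cho, Shift 6→Varga, Shift 7→Ghosh, Shift 8→Rossi.
Total: 145 + 155 + 165 + 140 + 150 + 140 + 155 + 165 + 150 + 145 = €1510.

€1510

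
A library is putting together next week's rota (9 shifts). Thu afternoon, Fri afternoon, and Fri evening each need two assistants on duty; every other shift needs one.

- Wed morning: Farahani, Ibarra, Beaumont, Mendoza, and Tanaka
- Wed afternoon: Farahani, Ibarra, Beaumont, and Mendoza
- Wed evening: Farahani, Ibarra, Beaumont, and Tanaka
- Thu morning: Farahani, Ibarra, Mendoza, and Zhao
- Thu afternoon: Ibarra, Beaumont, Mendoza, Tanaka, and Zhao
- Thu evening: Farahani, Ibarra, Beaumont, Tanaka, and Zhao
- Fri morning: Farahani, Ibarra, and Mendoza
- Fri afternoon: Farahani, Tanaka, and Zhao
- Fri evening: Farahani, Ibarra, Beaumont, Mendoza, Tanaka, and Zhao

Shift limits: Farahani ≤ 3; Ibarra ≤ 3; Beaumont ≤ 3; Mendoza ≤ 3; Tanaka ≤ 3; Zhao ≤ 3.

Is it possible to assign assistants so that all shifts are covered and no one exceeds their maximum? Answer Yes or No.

One valid schedule: Wed morning→Ibarra, Wed afternoon→Farahani, Wed evening→Ibarra, Thu morning→Ibarra, Thu afternoon→Beaumont+Mendoza, Thu evening→Beaumont, Fri morning→Farahani, Fri afternoon→Farahani+Tanaka, Fri evening→Beaumont+Mendoza.
Loads: Farahani 3/3, Ibarra 3/3, Beaumont 3/3, Mendoza 2/3, Tanaka 1/3, Zhao 0/3 — all within limits.

Yes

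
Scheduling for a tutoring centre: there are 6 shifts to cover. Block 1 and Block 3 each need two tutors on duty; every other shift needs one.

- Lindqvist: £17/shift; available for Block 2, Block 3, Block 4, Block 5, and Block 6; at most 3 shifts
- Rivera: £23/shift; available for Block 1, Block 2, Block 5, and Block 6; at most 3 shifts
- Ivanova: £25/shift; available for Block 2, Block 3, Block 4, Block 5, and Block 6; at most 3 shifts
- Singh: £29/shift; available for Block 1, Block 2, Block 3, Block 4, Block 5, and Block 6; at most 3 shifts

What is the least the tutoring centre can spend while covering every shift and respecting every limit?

£174

Block 1 can only be covered by Rivera and Singh, so that assignment is forced.
Picking the cheapest available tutor for each shift independently would cost £162, but that ignores the shift limits.
An optimal schedule: Block 1→Rivera+Singh, Block 2→Lindqvist, Block 3→Lindqvist+Ivanova, Block 4→Lindqvist, Block 5→Rivera, Block 6→Rivera.
Total: 23 + 29 + 17 + 17 + 25 + 17 + 23 + 23 = £174.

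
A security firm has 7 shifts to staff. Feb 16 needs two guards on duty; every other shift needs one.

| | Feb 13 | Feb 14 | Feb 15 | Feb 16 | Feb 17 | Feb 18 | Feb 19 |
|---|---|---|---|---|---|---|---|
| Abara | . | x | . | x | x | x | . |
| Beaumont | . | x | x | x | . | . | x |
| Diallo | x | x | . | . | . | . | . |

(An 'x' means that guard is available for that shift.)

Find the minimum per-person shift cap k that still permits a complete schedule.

3

With 3 guards and 8 worker-slots to fill, someone must work at least ⌈8/3⌉ = 3 shifts, so k ≥ 3.
k = 3 works: Feb 13→Diallo, Feb 14→Diallo, Feb 15→Beaumont, Feb 16→Abara+Beaumont, Feb 17→Abara, Feb 18→Abara, Feb 19→Beaumont.
Loads: Abara 3, Beaumont 3, Diallo 2 — all ≤ 3.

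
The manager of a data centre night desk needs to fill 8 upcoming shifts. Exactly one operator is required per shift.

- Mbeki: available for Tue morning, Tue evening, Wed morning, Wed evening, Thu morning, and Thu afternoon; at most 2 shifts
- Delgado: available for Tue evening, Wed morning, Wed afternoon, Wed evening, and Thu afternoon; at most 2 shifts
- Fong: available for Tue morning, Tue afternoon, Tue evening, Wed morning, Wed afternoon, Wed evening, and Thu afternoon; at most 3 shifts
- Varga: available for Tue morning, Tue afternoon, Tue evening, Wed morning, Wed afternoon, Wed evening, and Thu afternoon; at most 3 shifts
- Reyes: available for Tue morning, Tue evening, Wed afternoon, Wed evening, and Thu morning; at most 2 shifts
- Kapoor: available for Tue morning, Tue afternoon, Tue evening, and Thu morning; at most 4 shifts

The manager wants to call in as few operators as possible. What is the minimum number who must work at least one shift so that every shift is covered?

8 slots to fill and no one can take more than 4, so at least ⌈8/4⌉ = 2 operators are needed.
Any 2 operators together have capacity at most 4+3 = 7 < 8 slots, so 2 can never suffice.
Mbeki, Delgado, and Kapoor alone can cover everything: Tue morning→Kapoor, Tue afternoon→Kapoor, Tue evening→Kapoor, Wed morning→Mbeki, Wed afternoon→Delgado, Wed evening→Mbeki, Thu morning→Kapoor, Thu afternoon→Delgado.

3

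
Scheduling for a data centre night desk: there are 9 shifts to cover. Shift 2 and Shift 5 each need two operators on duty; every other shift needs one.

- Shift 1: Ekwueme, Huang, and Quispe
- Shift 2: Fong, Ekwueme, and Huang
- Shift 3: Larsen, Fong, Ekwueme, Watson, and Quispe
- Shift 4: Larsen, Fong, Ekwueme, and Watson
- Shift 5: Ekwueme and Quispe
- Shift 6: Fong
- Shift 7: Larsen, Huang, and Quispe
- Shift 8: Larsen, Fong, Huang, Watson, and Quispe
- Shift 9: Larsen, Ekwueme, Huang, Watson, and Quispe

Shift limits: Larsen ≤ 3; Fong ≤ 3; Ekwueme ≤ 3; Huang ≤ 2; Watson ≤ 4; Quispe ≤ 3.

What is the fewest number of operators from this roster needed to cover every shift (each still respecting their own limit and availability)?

11 slots to fill and no one can take more than 4, so at least ⌈11/4⌉ = 3 operators are needed.
Any 3 operators together have capacity at most 4+3+3 = 10 < 11 slots, so 3 can never suffice.
Larsen, Fong, Ekwueme, and Quispe alone can cover everything: Shift 1→Ekwueme, Shift 2→Fong+Ekwueme, Shift 3→Fong, Shift 4→Larsen, Shift 5→Ekwueme+Quispe, Shift 6→Fong, Shift 7→Larsen, Shift 8→Larsen, Shift 9→Quispe.

4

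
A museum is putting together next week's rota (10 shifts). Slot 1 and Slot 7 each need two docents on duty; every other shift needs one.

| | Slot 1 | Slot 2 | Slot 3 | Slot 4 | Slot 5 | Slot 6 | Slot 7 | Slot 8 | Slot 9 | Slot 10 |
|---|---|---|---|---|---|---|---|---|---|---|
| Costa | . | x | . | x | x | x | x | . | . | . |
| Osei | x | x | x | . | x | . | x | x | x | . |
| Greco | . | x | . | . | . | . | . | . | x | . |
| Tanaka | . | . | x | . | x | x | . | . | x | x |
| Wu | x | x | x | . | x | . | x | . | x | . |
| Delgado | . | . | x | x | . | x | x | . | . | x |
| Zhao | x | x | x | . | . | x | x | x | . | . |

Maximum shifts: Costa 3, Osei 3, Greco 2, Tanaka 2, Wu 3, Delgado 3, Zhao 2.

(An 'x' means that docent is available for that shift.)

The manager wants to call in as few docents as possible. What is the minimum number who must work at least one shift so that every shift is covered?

4

12 slots to fill and no one can take more than 3, so at least ⌈12/3⌉ = 4 docents are needed.
Costa, Osei, Wu, and Delgado alone can cover everything: Slot 1→Osei+Wu, Slot 2→Costa, Slot 3→Delgado, Slot 4→Costa, Slot 5→Wu, Slot 6→Costa, Slot 7→Wu+Delgado, Slot 8→Osei, Slot 9→Osei, Slot 10→Delgado.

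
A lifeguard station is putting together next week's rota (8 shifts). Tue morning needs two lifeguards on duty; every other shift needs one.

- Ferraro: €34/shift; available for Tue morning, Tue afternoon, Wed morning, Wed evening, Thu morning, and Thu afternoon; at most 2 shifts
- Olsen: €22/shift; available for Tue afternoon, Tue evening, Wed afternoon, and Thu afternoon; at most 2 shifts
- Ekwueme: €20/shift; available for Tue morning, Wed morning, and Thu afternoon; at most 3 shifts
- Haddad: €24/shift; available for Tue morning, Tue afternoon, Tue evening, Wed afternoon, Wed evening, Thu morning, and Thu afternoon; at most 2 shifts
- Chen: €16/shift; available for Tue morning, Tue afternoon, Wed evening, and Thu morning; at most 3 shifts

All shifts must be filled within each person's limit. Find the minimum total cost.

Picking the cheapest available lifeguard for each shift independently would cost €168, but that ignores the shift limits.
An optimal schedule: Tue morning→Ekwueme+Haddad, Tue afternoon→Chen, Tue evening→Olsen, Wed morning→Ekwueme, Wed afternoon→Olsen, Wed evening→Chen, Thu morning→Chen, Thu afternoon→Ekwueme.
Total: 20 + 24 + 16 + 22 + 20 + 22 + 16 + 16 + 20 = €176.

€176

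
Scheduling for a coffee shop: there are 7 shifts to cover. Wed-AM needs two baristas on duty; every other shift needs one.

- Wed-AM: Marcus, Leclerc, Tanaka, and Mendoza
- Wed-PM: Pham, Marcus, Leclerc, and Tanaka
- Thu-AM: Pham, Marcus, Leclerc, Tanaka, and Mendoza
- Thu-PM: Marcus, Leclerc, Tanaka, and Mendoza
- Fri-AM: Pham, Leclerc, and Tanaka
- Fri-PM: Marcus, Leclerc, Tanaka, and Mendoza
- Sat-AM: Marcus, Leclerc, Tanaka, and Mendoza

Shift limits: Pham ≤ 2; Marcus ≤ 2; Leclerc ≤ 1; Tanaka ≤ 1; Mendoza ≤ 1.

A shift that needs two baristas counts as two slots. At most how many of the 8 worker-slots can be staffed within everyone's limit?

Total capacity across all baristas is 2+2+1+1+1 = 7, and 8 slots are needed, so at most 7 can be filled.
An assignment achieving 7: Wed-AM→Marcus+Leclerc, Wed-PM→Pham, Thu-PM→Marcus, Fri-AM→Pham, Fri-PM→Tanaka, Sat-AM→Mendoza.
Loads: Pham 2/2, Marcus 2/2, Leclerc 1/1, Tanaka 1/1, Mendoza 1/1.

7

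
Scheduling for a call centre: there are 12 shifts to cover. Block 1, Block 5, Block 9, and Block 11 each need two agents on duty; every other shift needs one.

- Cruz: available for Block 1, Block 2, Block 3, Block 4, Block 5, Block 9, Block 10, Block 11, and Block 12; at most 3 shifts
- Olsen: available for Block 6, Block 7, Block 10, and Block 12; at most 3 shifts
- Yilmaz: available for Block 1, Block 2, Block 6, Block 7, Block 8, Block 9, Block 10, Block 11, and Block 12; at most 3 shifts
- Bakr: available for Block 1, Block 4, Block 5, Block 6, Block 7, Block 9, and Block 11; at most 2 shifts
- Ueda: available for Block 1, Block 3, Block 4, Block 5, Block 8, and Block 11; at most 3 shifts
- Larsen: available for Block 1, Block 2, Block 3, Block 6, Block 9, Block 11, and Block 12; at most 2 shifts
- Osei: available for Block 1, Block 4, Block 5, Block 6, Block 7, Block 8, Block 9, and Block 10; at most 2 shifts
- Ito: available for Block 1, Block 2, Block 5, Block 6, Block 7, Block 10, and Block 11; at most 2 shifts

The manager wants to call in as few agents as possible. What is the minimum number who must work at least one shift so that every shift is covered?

16 slots to fill and no one can take more than 3, so at least ⌈16/3⌉ = 6 agents are needed.
Cruz, Olsen, Yilmaz, Bakr, Ueda, and Larsen alone can cover everything: Block 1→Ueda+Larsen, Block 2→Cruz, Block 3→Cruz, Block 4→Cruz, Block 5→Bakr+Ueda, Block 6→Olsen, Block 7→Olsen, Block 8→Yilmaz, Block 9→Yilmaz+Bakr, Block 10→Olsen, Block 11→Ueda+Larsen, Block 12→Yilmaz.

6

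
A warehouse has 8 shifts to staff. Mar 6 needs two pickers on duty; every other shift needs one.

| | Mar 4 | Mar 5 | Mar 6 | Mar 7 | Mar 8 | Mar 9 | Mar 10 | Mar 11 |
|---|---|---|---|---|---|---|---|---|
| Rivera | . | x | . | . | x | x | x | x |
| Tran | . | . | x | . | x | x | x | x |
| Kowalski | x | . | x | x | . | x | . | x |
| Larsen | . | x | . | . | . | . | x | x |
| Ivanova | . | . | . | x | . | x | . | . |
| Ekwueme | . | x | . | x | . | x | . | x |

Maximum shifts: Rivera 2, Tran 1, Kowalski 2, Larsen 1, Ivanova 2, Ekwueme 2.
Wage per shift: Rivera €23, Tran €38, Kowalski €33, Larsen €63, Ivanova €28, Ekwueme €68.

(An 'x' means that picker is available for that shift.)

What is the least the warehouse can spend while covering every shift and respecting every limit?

€337

Mar 4 can only be covered by Kowalski, so that assignment is forced.
Mar 6 can only be covered by Tran and Kowalski, so that assignment is forced.
Picking the cheapest available picker for each shift independently would cost €247, but that ignores the shift limits.
An optimal schedule: Mar 4→Kowalski, Mar 5→Rivera, Mar 6→Tran+Kowalski, Mar 7→Ivanova, Mar 8→Rivera, Mar 9→Ivanova, Mar 10→Larsen, Mar 11→Ekwueme.
Total: 33 + 23 + 38 + 33 + 28 + 23 + 28 + 63 + 68 = €337.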